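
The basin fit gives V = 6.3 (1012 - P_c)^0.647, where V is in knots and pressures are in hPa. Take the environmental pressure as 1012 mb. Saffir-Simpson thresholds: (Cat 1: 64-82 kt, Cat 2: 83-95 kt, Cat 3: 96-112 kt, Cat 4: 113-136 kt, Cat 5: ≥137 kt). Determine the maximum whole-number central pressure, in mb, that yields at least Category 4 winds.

Category 4 begins at V = 113 kt.
Required ΔP = (113/6.3)^(1/0.647) = 17.937^1.546 ≈ 86.65 mb.
P_c ≤ 1012 − 86.65 = 925.35, so the highest integer P_c is 925 mb.

925 mb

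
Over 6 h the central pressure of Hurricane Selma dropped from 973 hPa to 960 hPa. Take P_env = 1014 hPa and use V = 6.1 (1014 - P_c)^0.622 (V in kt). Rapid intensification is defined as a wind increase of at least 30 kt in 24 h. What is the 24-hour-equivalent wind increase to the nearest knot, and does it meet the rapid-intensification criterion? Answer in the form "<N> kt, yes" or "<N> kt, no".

46 kt, yes

V₁: ΔP = 41, V ≈ 6.1 × 41^0.622 ≈ 61.44 kt.
V₂: ΔP = 54, V ≈ 6.1 × 54^0.622 ≈ 72.93 kt.
ΔV over 6 h = 11.49 kt → 24 h equivalent = 11.49 × 24/6 ≈ 45.96 kt.
46 kt ≥ 30 kt ⇒ rapid intensification.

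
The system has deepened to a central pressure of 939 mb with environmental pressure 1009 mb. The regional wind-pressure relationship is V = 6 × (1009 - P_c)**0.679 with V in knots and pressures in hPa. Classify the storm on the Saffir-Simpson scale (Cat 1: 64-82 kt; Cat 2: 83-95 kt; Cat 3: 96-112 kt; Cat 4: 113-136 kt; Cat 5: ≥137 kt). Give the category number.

ΔP = 1009 − 939 = 70 mb.
V ≈ 6 × 70^0.679 = 6 × 17.90 ≈ 107 kt.
107 kt falls in the Category 3 band.

3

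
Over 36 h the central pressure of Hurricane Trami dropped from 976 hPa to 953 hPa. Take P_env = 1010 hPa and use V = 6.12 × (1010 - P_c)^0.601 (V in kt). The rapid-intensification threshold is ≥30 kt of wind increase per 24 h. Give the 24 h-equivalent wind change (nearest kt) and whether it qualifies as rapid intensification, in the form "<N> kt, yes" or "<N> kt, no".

V₁: ΔP = 34, V ≈ 6.12 × 34^0.601 ≈ 50.95 kt.
V₂: ΔP = 57, V ≈ 6.12 × 57^0.601 ≈ 69.51 kt.
ΔV over 36 h = 18.56 kt → 24 h equivalent = 18.56 × 24/36 ≈ 12.37 kt.
12 kt < 30 kt ⇒ not rapid intensification.

12 kt, no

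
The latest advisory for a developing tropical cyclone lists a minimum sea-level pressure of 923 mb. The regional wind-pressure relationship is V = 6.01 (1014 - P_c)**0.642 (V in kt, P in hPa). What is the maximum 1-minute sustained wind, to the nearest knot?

ΔP = 1014 − 923 = 91 mb.
91^0.642 ≈ 18.101.
V ≈ 6.01 × 18.101 ≈ 108.8 kt.

109 kt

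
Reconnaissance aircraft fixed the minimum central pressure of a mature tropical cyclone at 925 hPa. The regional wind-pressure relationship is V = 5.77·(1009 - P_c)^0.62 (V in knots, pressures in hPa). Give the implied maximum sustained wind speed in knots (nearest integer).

90 kt

ΔP = 1009 − 925 = 84 hPa.
84^0.62 ≈ 15.597.
V ≈ 5.77 × 15.597 ≈ 90.0 kt.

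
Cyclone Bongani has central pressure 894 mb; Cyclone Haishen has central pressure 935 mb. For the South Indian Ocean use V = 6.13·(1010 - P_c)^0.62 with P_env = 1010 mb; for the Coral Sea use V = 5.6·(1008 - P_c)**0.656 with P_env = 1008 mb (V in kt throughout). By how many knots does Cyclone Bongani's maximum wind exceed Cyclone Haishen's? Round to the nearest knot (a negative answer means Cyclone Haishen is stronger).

23 kt

Cyclone Bongani: ΔP = 116; V ≈ 6.13 × 116^0.62 ≈ 116.80 kt.
Cyclone Haishen: ΔP = 73; V ≈ 5.6 × 73^0.656 ≈ 93.44 kt.
Difference ≈ 116.80 − 93.44 = 23.36 → 23 kt.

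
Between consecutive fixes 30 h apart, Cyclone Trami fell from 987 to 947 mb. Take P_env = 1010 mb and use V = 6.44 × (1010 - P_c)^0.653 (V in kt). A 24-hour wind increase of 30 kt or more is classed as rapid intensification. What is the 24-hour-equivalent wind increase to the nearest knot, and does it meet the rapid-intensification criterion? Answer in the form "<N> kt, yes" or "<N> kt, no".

V₁: ΔP = 23, V ≈ 6.44 × 23^0.653 ≈ 49.90 kt.
V₂: ΔP = 63, V ≈ 6.44 × 63^0.653 ≈ 96.35 kt.
ΔV over 30 h = 46.45 kt → 24 h equivalent = 46.45 × 24/30 ≈ 37.16 kt.
37 kt ≥ 30 kt ⇒ rapid intensification.

37 kt, yes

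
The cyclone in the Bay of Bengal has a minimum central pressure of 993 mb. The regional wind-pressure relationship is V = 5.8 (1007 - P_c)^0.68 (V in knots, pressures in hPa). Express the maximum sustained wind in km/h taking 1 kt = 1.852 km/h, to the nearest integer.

65 km/h

ΔP = 1007 − 993 = 14 mb.
V ≈ 5.8 × 14^0.68 = 5.8 × 6.017 ≈ 34.898 kt.
34.898 × 1.852 ≈ 64.63 km/h → 65 km/h.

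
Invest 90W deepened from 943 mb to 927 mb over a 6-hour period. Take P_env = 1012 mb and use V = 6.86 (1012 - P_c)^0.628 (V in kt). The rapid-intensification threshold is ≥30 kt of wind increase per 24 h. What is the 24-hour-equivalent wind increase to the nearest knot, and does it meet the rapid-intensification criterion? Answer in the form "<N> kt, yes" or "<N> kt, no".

V₁: ΔP = 69, V ≈ 6.86 × 69^0.628 ≈ 97.98 kt.
V₂: ΔP = 85, V ≈ 6.86 × 85^0.628 ≈ 111.69 kt.
ΔV over 6 h = 13.71 kt → 24 h equivalent = 13.71 × 24/6 ≈ 54.84 kt.
55 kt ≥ 30 kt ⇒ rapid intensification.

55 kt, yes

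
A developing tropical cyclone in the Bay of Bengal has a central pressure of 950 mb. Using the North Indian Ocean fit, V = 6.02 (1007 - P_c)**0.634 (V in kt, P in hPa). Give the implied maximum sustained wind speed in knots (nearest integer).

ΔP = 1007 − 950 = 57 mb.
57^0.634 ≈ 12.979.
V ≈ 6.02 × 12.979 ≈ 78.1 kt.

78 kt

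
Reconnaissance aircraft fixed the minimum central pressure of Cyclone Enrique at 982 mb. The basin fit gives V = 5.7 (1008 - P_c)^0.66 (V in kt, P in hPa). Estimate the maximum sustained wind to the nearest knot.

49 kt

ΔP = 1008 − 982 = 26 mb.
26^0.66 ≈ 8.588.
V ≈ 5.7 × 8.588 ≈ 49.0 kt.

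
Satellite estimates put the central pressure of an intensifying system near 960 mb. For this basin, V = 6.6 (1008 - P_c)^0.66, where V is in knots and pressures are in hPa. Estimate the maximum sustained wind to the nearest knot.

ΔP = 1008 − 960 = 48 mb.
48^0.66 ≈ 12.871.
V ≈ 6.6 × 12.871 ≈ 84.9 kt.

85 kt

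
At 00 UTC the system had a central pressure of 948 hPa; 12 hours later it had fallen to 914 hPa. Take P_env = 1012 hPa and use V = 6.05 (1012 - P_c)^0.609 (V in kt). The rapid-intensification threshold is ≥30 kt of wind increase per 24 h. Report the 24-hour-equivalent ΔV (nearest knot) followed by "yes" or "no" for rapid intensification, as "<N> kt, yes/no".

V₁: ΔP = 64, V ≈ 6.05 × 64^0.609 ≈ 76.16 kt.
V₂: ΔP = 98, V ≈ 6.05 × 98^0.609 ≈ 98.72 kt.
ΔV over 12 h = 22.56 kt → 24 h equivalent = 22.56 × 24/12 ≈ 45.12 kt.
45 kt ≥ 30 kt ⇒ rapid intensification.

45 kt, yes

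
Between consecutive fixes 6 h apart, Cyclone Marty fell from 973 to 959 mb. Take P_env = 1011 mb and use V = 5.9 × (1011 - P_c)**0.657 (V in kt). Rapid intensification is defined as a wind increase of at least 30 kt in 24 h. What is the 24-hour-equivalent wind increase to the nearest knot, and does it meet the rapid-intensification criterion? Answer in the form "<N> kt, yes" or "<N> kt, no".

59 kt, yes

V₁: ΔP = 38, V ≈ 5.9 × 38^0.657 ≈ 64.38 kt.
V₂: ΔP = 52, V ≈ 5.9 × 52^0.657 ≈ 79.12 kt.
ΔV over 6 h = 14.74 kt → 24 h equivalent = 14.74 × 24/6 ≈ 58.96 kt.
59 kt ≥ 30 kt ⇒ rapid intensification.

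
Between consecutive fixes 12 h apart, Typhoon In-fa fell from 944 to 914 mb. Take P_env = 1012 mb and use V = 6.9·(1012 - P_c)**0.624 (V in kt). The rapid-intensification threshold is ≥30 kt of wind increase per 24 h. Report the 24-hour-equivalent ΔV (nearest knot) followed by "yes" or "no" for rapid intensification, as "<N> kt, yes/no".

V₁: ΔP = 68, V ≈ 6.9 × 68^0.624 ≈ 96.01 kt.
V₂: ΔP = 98, V ≈ 6.9 × 98^0.624 ≈ 120.61 kt.
ΔV over 12 h = 24.60 kt → 24 h equivalent = 24.60 × 24/12 ≈ 49.20 kt.
49 kt ≥ 30 kt ⇒ rapid intensification.

49 kt, yes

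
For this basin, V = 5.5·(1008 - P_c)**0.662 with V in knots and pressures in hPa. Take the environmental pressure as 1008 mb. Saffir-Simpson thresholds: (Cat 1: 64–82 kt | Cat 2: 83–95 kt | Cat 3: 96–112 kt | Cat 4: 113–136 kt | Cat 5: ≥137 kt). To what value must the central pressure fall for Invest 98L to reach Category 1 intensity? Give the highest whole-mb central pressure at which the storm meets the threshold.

967 mb

Category 1 begins at V = 64 kt.
Required ΔP = (64/5.5)^(1/0.662) = 11.636^1.511 ≈ 40.74 mb.
P_c ≤ 1008 − 40.74 = 967.26, so the highest integer P_c is 967 mb.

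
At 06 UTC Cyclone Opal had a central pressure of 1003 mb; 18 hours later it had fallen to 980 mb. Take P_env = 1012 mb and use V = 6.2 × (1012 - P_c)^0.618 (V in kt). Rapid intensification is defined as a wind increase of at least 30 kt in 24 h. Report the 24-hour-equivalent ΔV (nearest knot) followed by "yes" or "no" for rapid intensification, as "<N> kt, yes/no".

V₁: ΔP = 9, V ≈ 6.2 × 9^0.618 ≈ 24.11 kt.
V₂: ΔP = 32, V ≈ 6.2 × 32^0.618 ≈ 52.79 kt.
ΔV over 18 h = 28.68 kt → 24 h equivalent = 28.68 × 24/18 ≈ 38.24 kt.
38 kt ≥ 30 kt ⇒ rapid intensification.

38 kt, yes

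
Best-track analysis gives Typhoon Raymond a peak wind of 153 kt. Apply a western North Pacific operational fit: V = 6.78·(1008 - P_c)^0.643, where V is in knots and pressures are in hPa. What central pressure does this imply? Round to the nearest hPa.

881 hPa

ΔP = (V / 6.78)^(1/0.643) = (153/6.78)^1.555.
153/6.78 = 22.566; 22.566^1.555 ≈ 127.33 hPa.
P_c = 1008 − 127.33 = 880.67 ≈ 881 hPa.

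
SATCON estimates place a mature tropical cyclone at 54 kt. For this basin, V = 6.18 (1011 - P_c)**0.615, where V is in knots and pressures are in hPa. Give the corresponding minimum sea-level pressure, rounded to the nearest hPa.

ΔP = (V / 6.18)^(1/0.615) = (54/6.18)^1.626.
54/6.18 = 8.738; 8.738^1.626 ≈ 33.94 hPa.
P_c = 1011 − 33.94 = 977.06 ≈ 977 hPa.

977 hPa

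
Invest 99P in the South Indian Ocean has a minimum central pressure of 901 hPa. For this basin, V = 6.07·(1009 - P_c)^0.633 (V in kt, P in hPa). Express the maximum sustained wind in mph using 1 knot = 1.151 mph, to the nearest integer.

135 mph

ΔP = 1009 − 901 = 108 hPa.
V ≈ 6.07 × 108^0.633 = 6.07 × 19.371 ≈ 117.583 kt.
117.583 × 1.151 ≈ 135.34 mph → 135 mph.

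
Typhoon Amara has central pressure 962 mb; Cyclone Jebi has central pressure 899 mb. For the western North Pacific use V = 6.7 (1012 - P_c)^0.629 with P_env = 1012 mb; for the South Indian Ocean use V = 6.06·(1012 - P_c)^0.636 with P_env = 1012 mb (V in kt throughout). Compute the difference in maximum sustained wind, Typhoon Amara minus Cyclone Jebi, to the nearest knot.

-44 kt

Typhoon Amara: ΔP = 50; V ≈ 6.7 × 50^0.629 ≈ 78.47 kt.
Cyclone Jebi: ΔP = 113; V ≈ 6.06 × 113^0.636 ≈ 122.53 kt.
Difference ≈ 78.47 − 122.53 = -44.06 → -44 kt.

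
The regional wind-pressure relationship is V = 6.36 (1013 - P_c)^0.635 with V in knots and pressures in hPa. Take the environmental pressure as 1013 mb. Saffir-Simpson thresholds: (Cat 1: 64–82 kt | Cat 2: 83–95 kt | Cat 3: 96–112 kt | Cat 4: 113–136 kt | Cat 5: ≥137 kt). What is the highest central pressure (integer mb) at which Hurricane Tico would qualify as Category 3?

941 mb

Category 3 begins at V = 96 kt.
Required ΔP = (96/6.36)^(1/0.635) = 15.094^1.575 ≈ 71.85 mb.
P_c ≤ 1013 − 71.85 = 941.15, so the highest integer P_c is 941 mb.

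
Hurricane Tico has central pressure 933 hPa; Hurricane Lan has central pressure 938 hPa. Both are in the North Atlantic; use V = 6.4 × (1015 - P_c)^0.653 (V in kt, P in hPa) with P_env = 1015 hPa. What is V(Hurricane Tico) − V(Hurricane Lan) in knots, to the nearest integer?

5 kt

Hurricane Tico: ΔP = 82; V ≈ 6.4 × 82^0.653 ≈ 113.74 kt.
Hurricane Lan: ΔP = 77; V ≈ 6.4 × 77^0.653 ≈ 109.16 kt.
Difference ≈ 113.74 − 109.16 = 4.58 → 5 kt.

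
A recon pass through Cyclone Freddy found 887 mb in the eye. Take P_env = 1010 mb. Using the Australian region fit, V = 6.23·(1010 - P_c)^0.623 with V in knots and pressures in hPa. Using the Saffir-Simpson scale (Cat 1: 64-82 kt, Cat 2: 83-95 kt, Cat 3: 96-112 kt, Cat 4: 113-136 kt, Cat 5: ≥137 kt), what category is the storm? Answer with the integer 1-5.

ΔP = 1010 − 887 = 123 mb.
V ≈ 6.23 × 123^0.623 = 6.23 × 20.05 ≈ 125 kt.
125 kt falls in the Category 4 band.

4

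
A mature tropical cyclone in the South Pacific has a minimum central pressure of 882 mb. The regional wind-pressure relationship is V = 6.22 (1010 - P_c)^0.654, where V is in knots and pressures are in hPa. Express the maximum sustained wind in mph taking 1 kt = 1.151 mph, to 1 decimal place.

171.0 mph

ΔP = 1010 − 882 = 128 mb.
V ≈ 6.22 × 128^0.654 = 6.22 × 23.884 ≈ 148.561 kt.
148.561 × 1.151 ≈ 170.99 mph → 171.0 mph.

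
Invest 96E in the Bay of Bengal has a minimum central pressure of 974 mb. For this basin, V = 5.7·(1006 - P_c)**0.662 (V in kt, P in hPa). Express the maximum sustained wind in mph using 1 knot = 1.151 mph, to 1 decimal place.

ΔP = 1006 − 974 = 32 mb.
V ≈ 5.7 × 32^0.662 = 5.7 × 9.918 ≈ 56.531 kt.
56.531 × 1.151 ≈ 65.07 mph → 65.1 mph.

65.1 mph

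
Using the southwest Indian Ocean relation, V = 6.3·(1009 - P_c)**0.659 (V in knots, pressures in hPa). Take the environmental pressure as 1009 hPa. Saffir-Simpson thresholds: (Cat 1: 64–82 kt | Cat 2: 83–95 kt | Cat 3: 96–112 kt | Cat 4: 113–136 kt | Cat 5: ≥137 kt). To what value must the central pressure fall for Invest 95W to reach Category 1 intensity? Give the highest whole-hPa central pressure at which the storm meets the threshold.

Category 1 begins at V = 64 kt.
Required ΔP = (64/6.3)^(1/0.659) = 10.159^1.517 ≈ 33.72 hPa.
P_c ≤ 1009 − 33.72 = 975.28, so the highest integer P_c is 975 hPa.

975 hPa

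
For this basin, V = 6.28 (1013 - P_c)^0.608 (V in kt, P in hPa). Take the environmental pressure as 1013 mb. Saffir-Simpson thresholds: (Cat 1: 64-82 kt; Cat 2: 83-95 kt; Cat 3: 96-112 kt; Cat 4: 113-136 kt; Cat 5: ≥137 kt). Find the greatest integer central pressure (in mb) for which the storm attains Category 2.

943 mb

Category 2 begins at V = 83 kt.
Required ΔP = (83/6.28)^(1/0.608) = 13.217^1.645 ≈ 69.81 mb.
P_c ≤ 1013 − 69.81 = 943.19, so the highest integer P_c is 943 mb.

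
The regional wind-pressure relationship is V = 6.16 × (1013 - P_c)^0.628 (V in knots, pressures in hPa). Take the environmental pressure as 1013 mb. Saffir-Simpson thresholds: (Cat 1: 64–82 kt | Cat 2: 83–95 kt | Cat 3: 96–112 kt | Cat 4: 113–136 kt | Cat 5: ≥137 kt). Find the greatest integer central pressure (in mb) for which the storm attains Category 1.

Category 1 begins at V = 64 kt.
Required ΔP = (64/6.16)^(1/0.628) = 10.390^1.592 ≈ 41.57 mb.
P_c ≤ 1013 − 41.57 = 971.43, so the highest integer P_c is 971 mb.

971 mb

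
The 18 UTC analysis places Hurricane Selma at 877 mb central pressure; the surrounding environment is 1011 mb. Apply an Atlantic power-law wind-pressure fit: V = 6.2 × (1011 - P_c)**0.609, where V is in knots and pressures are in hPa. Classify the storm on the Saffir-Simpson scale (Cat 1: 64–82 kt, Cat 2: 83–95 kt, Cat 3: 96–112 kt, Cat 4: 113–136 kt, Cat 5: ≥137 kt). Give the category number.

ΔP = 1011 − 877 = 134 mb.
V ≈ 6.2 × 134^0.609 = 6.2 × 19.74 ≈ 122 kt.
122 kt falls in the Category 4 band.

4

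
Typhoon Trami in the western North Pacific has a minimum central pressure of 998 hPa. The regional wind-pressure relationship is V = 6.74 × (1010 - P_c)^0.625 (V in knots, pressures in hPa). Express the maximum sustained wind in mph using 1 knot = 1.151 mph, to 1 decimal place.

ΔP = 1010 − 998 = 12 hPa.
V ≈ 6.74 × 12^0.625 = 6.74 × 4.726 ≈ 31.853 kt.
31.853 × 1.151 ≈ 36.66 mph → 36.7 mph.

36.7 mph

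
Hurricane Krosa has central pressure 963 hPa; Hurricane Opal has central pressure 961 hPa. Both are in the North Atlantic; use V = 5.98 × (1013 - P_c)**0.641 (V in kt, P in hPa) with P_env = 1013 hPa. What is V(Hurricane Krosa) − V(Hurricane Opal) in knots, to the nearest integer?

Hurricane Krosa: ΔP = 50; V ≈ 5.98 × 50^0.641 ≈ 73.41 kt.
Hurricane Opal: ΔP = 52; V ≈ 5.98 × 52^0.641 ≈ 75.28 kt.
Difference ≈ 73.41 − 75.28 = -1.87 → -2 kt.

-2 kt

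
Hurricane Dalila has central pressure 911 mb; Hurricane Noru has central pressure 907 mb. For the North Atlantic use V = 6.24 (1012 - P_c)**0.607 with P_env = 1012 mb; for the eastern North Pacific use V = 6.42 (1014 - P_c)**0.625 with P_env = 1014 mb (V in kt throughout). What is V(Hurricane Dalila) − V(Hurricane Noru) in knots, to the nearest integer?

-16 kt

Hurricane Dalila: ΔP = 101; V ≈ 6.24 × 101^0.607 ≈ 102.76 kt.
Hurricane Noru: ΔP = 107; V ≈ 6.42 × 107^0.625 ≈ 119.10 kt.
Difference ≈ 102.76 − 119.10 = -16.34 → -16 kt.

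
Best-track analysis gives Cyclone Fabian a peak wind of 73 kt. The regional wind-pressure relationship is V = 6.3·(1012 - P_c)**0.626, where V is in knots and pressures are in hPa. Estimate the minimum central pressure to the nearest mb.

962 mb

ΔP = (V / 6.3)^(1/0.626) = (73/6.3)^1.597.
73/6.3 = 11.587; 11.587^1.597 ≈ 50.08 mb.
P_c = 1012 − 50.08 = 961.92 ≈ 962 mb.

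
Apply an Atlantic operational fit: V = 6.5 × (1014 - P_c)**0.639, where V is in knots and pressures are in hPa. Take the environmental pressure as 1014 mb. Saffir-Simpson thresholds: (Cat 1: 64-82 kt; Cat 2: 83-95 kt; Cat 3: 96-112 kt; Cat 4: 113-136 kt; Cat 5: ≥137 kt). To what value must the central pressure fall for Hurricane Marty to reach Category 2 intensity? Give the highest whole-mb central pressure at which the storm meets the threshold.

Category 2 begins at V = 83 kt.
Required ΔP = (83/6.5)^(1/0.639) = 12.769^1.565 ≈ 53.84 mb.
P_c ≤ 1014 − 53.84 = 960.16, so the highest integer P_c is 960 mb.

960 mb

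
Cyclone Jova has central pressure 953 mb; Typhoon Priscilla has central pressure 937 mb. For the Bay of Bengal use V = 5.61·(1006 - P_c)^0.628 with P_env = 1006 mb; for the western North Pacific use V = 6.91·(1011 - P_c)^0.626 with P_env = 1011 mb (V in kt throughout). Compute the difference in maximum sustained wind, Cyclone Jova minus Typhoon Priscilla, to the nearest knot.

-34 kt

Cyclone Jova: ΔP = 53; V ≈ 5.61 × 53^0.628 ≈ 67.89 kt.
Typhoon Priscilla: ΔP = 74; V ≈ 6.91 × 74^0.626 ≈ 102.24 kt.
Difference ≈ 67.89 − 102.24 = -34.35 → -34 kt.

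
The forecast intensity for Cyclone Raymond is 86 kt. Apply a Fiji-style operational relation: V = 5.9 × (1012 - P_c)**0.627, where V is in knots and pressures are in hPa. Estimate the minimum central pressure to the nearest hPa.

940 hPa

ΔP = (V / 5.9)^(1/0.627) = (86/5.9)^1.595.
86/5.9 = 14.576; 14.576^1.595 ≈ 71.76 hPa.
P_c = 1012 − 71.76 = 940.24 ≈ 940 hPa.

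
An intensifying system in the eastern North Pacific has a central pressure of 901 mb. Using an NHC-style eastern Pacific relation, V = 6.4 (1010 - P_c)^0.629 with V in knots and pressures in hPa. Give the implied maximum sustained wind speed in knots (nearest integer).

122 kt

ΔP = 1010 − 901 = 109 mb.
109^0.629 ≈ 19.122.
V ≈ 6.4 × 19.122 ≈ 122.4 kt.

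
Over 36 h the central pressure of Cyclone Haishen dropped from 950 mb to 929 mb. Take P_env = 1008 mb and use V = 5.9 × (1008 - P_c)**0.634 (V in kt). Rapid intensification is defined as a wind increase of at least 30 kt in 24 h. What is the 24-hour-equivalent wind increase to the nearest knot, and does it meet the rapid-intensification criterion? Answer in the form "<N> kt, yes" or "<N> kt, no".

11 kt, no

V₁: ΔP = 58, V ≈ 5.9 × 58^0.634 ≈ 77.42 kt.
V₂: ΔP = 79, V ≈ 5.9 × 79^0.634 ≈ 94.18 kt.
ΔV over 36 h = 16.76 kt → 24 h equivalent = 16.76 × 24/36 ≈ 11.17 kt.
11 kt < 30 kt ⇒ not rapid intensification.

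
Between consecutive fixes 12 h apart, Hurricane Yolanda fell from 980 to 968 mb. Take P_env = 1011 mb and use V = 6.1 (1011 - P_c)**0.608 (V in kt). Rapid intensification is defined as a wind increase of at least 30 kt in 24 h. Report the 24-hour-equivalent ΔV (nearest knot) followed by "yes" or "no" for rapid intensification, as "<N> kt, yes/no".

V₁: ΔP = 31, V ≈ 6.1 × 31^0.608 ≈ 49.21 kt.
V₂: ΔP = 43, V ≈ 6.1 × 43^0.608 ≈ 60.05 kt.
ΔV over 12 h = 10.84 kt → 24 h equivalent = 10.84 × 24/12 ≈ 21.68 kt.
22 kt < 30 kt ⇒ not rapid intensification.

22 kt, no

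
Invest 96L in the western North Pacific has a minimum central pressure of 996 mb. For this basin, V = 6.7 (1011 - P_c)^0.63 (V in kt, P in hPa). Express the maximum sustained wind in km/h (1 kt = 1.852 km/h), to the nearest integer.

68 km/h

ΔP = 1011 − 996 = 15 mb.
V ≈ 6.7 × 15^0.63 = 6.7 × 5.507 ≈ 36.899 kt.
36.899 × 1.852 ≈ 68.34 km/h → 68 km/h.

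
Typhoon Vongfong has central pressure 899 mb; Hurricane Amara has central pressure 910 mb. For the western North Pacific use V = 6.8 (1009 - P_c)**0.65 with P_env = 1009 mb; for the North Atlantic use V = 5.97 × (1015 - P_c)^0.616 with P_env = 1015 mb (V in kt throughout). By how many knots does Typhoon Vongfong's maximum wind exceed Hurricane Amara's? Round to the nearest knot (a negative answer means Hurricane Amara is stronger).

39 kt

Typhoon Vongfong: ΔP = 110; V ≈ 6.8 × 110^0.65 ≈ 144.35 kt.
Hurricane Amara: ΔP = 105; V ≈ 5.97 × 105^0.616 ≈ 104.96 kt.
Difference ≈ 144.35 − 104.96 = 39.39 → 39 kt.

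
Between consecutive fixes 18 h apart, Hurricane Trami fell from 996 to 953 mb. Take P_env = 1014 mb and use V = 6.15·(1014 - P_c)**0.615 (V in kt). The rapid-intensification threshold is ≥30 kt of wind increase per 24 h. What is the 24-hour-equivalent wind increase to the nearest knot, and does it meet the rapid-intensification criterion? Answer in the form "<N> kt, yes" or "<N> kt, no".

V₁: ΔP = 18, V ≈ 6.15 × 18^0.615 ≈ 36.38 kt.
V₂: ΔP = 61, V ≈ 6.15 × 61^0.615 ≈ 77.06 kt.
ΔV over 18 h = 40.68 kt → 24 h equivalent = 40.68 × 24/18 ≈ 54.24 kt.
54 kt ≥ 30 kt ⇒ rapid intensification.

54 kt, yes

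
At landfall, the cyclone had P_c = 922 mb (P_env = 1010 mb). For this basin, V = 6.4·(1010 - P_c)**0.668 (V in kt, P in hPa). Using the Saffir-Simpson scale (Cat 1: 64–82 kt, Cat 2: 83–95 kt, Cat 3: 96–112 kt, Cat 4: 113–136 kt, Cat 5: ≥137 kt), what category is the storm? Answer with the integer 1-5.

4

ΔP = 1010 − 922 = 88 mb.
V ≈ 6.4 × 88^0.668 = 6.4 × 19.90 ≈ 127 kt.
127 kt falls in the Category 4 band.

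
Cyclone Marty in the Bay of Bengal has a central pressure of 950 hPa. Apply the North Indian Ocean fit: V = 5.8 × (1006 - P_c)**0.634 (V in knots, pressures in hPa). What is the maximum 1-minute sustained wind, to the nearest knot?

ΔP = 1006 − 950 = 56 hPa.
56^0.634 ≈ 12.834.
V ≈ 5.8 × 12.834 ≈ 74.4 kt.

74 kt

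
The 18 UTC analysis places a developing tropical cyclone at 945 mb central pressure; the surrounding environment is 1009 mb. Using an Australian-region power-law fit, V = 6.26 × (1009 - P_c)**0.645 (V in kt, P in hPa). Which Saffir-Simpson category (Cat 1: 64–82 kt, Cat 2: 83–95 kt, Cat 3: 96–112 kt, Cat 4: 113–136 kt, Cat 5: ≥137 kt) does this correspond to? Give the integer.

ΔP = 1009 − 945 = 64 mb.
V ≈ 6.26 × 64^0.645 = 6.26 × 14.62 ≈ 92 kt.
92 kt falls in the Category 2 band.

2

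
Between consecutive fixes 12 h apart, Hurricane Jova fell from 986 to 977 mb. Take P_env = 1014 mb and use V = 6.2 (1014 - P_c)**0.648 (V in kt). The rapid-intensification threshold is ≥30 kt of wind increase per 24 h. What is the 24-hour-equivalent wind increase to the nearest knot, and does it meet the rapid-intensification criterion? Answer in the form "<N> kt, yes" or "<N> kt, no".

V₁: ΔP = 28, V ≈ 6.2 × 28^0.648 ≈ 53.72 kt.
V₂: ΔP = 37, V ≈ 6.2 × 37^0.648 ≈ 64.36 kt.
ΔV over 12 h = 10.64 kt → 24 h equivalent = 10.64 × 24/12 ≈ 21.28 kt.
21 kt < 30 kt ⇒ not rapid intensification.

21 kt, no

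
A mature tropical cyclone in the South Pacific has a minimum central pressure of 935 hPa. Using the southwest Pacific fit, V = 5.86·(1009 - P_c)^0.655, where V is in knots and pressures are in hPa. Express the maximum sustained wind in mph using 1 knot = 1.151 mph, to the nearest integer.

ΔP = 1009 − 935 = 74 hPa.
V ≈ 5.86 × 74^0.655 = 5.86 × 16.763 ≈ 98.230 kt.
98.230 × 1.151 ≈ 113.06 mph → 113 mph.

113 mph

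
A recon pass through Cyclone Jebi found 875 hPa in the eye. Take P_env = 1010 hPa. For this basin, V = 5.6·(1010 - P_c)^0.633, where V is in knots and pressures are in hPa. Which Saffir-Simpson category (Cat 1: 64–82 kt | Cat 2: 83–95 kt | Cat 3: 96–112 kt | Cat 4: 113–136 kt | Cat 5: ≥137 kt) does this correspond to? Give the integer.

4

ΔP = 1010 − 875 = 135 hPa.
V ≈ 5.6 × 135^0.633 = 5.6 × 22.31 ≈ 125 kt.
125 kt falls in the Category 4 band.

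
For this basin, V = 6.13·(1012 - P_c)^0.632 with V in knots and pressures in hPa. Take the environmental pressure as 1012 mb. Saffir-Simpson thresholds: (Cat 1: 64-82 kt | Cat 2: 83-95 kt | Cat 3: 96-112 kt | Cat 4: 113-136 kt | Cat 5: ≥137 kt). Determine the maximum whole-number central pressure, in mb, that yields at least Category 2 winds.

Category 2 begins at V = 83 kt.
Required ΔP = (83/6.13)^(1/0.632) = 13.540^1.582 ≈ 61.74 mb.
P_c ≤ 1012 − 61.74 = 950.26, so the highest integer P_c is 950 mb.

950 mb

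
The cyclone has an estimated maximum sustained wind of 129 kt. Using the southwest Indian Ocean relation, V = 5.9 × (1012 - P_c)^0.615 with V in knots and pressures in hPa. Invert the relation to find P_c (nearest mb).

861 mb

ΔP = (V / 5.9)^(1/0.615) = (129/5.9)^1.626.
129/5.9 = 21.864; 21.864^1.626 ≈ 150.81 mb.
P_c = 1012 − 150.81 = 861.19 ≈ 861 mb.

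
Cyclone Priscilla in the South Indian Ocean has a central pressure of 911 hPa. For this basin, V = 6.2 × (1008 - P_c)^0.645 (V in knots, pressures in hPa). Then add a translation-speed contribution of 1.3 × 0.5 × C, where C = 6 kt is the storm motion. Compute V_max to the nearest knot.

ΔP = 1008 − 911 = 97 hPa.
97^0.645 ≈ 19.119.
V ≈ 6.2 × 19.119 ≈ 118.5 kt.
Translation term: 1.3 × 0.5 × 6 = 3.9 kt.
Corrected V ≈ 122.4 kt → 122 kt.

122 kt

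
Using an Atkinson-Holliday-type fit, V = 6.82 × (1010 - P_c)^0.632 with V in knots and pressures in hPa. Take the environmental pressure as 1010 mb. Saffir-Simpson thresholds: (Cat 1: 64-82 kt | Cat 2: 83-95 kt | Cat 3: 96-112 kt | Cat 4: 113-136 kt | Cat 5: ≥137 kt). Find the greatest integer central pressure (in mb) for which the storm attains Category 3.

944 mb

Category 3 begins at V = 96 kt.
Required ΔP = (96/6.82)^(1/0.632) = 14.076^1.582 ≈ 65.65 mb.
P_c ≤ 1010 − 65.65 = 944.35, so the highest integer P_c is 944 mb.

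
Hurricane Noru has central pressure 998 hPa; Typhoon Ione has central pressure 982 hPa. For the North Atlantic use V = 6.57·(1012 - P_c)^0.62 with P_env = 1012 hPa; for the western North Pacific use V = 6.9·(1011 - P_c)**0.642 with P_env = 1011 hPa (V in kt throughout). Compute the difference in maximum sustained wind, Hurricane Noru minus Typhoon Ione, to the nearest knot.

Hurricane Noru: ΔP = 14; V ≈ 6.57 × 14^0.62 ≈ 33.74 kt.
Typhoon Ione: ΔP = 29; V ≈ 6.9 × 29^0.642 ≈ 59.94 kt.
Difference ≈ 33.74 − 59.94 = -26.20 → -26 kt.

-26 kt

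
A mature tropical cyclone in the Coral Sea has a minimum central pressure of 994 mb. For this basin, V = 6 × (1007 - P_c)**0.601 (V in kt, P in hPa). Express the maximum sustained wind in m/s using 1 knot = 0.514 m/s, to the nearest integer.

ΔP = 1007 − 994 = 13 mb.
V ≈ 6 × 13^0.601 = 6 × 4.672 ≈ 28.031 kt.
28.031 × 0.514 ≈ 14.41 m/s → 14 m/s.

14 m/s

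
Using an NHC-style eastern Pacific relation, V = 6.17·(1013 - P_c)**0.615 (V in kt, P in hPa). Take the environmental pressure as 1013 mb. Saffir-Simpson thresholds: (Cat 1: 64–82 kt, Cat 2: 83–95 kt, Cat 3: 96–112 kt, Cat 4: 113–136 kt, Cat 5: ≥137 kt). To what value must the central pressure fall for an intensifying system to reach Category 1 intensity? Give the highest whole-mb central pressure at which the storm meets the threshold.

968 mb

Category 1 begins at V = 64 kt.
Required ΔP = (64/6.17)^(1/0.615) = 10.373^1.626 ≈ 44.86 mb.
P_c ≤ 1013 − 44.86 = 968.14, so the highest integer P_c is 968 mb.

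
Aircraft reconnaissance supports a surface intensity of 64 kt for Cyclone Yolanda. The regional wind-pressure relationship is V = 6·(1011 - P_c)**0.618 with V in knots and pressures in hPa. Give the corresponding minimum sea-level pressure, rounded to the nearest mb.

ΔP = (V / 6)^(1/0.618) = (64/6)^1.618.
64/6 = 10.667; 10.667^1.618 ≈ 46.08 mb.
P_c = 1011 − 46.08 = 964.92 ≈ 965 mb.

965 mb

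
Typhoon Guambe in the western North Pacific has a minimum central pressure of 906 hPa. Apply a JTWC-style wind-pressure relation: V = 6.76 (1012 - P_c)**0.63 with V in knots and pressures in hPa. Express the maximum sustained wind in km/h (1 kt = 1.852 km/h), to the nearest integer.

236 km/h

ΔP = 1012 − 906 = 106 hPa.
V ≈ 6.76 × 106^0.63 = 6.76 × 18.877 ≈ 127.611 kt.
127.611 × 1.852 ≈ 236.34 km/h → 236 km/h.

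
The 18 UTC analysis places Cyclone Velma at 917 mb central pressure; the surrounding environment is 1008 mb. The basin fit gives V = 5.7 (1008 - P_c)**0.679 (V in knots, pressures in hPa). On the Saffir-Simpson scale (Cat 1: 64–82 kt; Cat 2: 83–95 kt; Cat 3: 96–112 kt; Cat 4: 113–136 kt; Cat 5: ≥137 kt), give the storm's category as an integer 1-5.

ΔP = 1008 − 917 = 91 mb.
V ≈ 5.7 × 91^0.679 = 5.7 × 21.39 ≈ 122 kt.
122 kt falls in the Category 4 band.

4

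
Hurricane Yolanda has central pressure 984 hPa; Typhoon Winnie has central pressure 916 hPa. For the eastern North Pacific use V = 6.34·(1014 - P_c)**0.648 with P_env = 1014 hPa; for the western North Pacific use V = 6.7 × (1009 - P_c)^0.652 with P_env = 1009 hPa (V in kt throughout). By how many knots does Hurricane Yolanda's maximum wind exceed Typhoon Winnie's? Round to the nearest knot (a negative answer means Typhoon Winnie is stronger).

Hurricane Yolanda: ΔP = 30; V ≈ 6.34 × 30^0.648 ≈ 57.45 kt.
Typhoon Winnie: ΔP = 93; V ≈ 6.7 × 93^0.652 ≈ 128.68 kt.
Difference ≈ 57.45 − 128.68 = -71.23 → -71 kt.

-71 kt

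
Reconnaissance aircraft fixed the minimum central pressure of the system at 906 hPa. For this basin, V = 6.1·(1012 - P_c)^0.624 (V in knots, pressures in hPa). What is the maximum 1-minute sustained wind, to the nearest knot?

112 kt

ΔP = 1012 − 906 = 106 hPa.
106^0.624 ≈ 18.357.
V ≈ 6.1 × 18.357 ≈ 112.0 kt.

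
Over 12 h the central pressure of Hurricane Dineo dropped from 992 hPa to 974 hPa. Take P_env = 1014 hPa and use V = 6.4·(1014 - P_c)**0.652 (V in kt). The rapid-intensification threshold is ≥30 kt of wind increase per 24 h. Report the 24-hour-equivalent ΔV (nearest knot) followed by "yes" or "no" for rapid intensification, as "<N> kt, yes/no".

V₁: ΔP = 22, V ≈ 6.4 × 22^0.652 ≈ 48.02 kt.
V₂: ΔP = 40, V ≈ 6.4 × 40^0.652 ≈ 70.91 kt.
ΔV over 12 h = 22.89 kt → 24 h equivalent = 22.89 × 24/12 ≈ 45.78 kt.
46 kt ≥ 30 kt ⇒ rapid intensification.

46 kt, yes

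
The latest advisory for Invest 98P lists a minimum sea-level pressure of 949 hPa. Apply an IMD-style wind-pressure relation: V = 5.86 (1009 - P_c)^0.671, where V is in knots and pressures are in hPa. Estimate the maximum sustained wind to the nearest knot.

91 kt

ΔP = 1009 − 949 = 60 hPa.
60^0.671 ≈ 15.601.
V ≈ 5.86 × 15.601 ≈ 91.4 kt.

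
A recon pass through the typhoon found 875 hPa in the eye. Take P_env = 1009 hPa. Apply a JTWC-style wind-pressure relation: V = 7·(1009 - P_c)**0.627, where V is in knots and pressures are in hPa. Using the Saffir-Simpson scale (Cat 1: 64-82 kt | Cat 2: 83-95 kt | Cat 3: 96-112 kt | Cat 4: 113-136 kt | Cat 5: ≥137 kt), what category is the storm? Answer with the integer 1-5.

5

ΔP = 1009 − 875 = 134 hPa.
V ≈ 7 × 134^0.627 = 7 × 21.56 ≈ 151 kt.
151 kt falls in the Category 5 band.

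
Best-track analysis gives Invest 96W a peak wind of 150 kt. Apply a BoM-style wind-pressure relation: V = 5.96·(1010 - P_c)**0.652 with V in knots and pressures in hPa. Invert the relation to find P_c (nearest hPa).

869 hPa

ΔP = (V / 5.96)^(1/0.652) = (150/5.96)^1.534.
150/5.96 = 25.168; 25.168^1.534 ≈ 140.78 hPa.
P_c = 1010 − 140.78 = 869.22 ≈ 869 hPa.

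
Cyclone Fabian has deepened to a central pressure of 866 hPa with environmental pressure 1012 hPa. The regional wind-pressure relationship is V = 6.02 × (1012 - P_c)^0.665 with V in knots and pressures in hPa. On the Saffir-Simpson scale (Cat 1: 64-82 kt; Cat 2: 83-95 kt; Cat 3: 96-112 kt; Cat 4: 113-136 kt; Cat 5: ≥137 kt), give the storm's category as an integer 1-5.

5

ΔP = 1012 − 866 = 146 hPa.
V ≈ 6.02 × 146^0.665 = 6.02 × 27.50 ≈ 166 kt.
166 kt falls in the Category 5 band.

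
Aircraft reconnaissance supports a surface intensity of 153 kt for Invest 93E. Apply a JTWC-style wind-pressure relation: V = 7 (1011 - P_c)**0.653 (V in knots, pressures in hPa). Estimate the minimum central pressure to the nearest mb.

898 mb

ΔP = (V / 7)^(1/0.653) = (153/7)^1.531.
153/7 = 21.857; 21.857^1.531 ≈ 112.58 mb.
P_c = 1011 − 112.58 = 898.42 ≈ 898 mb.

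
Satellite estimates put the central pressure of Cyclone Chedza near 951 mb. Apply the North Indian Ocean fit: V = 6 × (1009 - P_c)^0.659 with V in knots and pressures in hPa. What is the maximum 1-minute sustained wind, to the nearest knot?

87 kt

ΔP = 1009 − 951 = 58 mb.
58^0.659 ≈ 14.524.
V ≈ 6 × 14.524 ≈ 87.1 kt.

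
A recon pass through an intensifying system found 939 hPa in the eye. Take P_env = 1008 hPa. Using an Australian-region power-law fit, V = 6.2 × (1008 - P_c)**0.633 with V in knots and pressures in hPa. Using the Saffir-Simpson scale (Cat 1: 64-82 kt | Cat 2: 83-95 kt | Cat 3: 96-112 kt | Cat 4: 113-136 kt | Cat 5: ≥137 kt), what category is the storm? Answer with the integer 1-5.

ΔP = 1008 − 939 = 69 hPa.
V ≈ 6.2 × 69^0.633 = 6.2 × 14.59 ≈ 90 kt.
90 kt falls in the Category 2 band.

2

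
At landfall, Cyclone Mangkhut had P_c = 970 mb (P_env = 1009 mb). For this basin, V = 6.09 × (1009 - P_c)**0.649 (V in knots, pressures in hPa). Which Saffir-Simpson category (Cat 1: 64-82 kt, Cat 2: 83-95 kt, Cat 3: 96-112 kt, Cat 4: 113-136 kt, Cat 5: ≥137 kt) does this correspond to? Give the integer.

1

ΔP = 1009 − 970 = 39 mb.
V ≈ 6.09 × 39^0.649 = 6.09 × 10.78 ≈ 66 kt.
66 kt falls in the Category 1 band.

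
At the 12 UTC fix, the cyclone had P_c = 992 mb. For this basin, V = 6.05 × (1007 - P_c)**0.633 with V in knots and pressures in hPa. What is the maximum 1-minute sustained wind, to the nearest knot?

34 kt

ΔP = 1007 − 992 = 15 mb.
15^0.633 ≈ 5.552.
V ≈ 6.05 × 5.552 ≈ 33.6 kt.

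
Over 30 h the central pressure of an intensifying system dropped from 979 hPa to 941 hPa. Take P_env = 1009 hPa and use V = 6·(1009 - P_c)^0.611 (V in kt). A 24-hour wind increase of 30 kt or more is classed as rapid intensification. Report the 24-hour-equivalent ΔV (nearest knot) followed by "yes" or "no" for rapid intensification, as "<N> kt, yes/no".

25 kt, no

V₁: ΔP = 30, V ≈ 6 × 30^0.611 ≈ 47.94 kt.
V₂: ΔP = 68, V ≈ 6 × 68^0.611 ≈ 79.03 kt.
ΔV over 30 h = 31.09 kt → 24 h equivalent = 31.09 × 24/30 ≈ 24.87 kt.
25 kt < 30 kt ⇒ not rapid intensification.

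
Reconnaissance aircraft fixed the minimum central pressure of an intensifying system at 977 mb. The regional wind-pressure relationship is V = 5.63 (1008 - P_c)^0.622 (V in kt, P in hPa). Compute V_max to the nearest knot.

ΔP = 1008 − 977 = 31 mb.
31^0.622 ≈ 8.465.
V ≈ 5.63 × 8.465 ≈ 47.7 kt.

48 kt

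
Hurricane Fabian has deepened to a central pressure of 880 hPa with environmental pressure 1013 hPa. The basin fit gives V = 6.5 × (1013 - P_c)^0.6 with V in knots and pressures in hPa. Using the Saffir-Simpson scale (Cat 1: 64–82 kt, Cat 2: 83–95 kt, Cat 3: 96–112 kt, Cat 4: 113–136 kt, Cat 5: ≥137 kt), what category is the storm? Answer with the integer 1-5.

4

ΔP = 1013 − 880 = 133 hPa.
V ≈ 6.5 × 133^0.6 = 6.5 × 18.81 ≈ 122 kt.
122 kt falls in the Category 4 band.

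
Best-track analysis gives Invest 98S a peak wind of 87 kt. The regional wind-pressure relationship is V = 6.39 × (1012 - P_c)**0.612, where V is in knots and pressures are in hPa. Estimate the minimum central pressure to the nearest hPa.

ΔP = (V / 6.39)^(1/0.612) = (87/6.39)^1.634.
87/6.39 = 13.615; 13.615^1.634 ≈ 71.28 hPa.
P_c = 1012 − 71.28 = 940.72 ≈ 941 hPa.

941 hPa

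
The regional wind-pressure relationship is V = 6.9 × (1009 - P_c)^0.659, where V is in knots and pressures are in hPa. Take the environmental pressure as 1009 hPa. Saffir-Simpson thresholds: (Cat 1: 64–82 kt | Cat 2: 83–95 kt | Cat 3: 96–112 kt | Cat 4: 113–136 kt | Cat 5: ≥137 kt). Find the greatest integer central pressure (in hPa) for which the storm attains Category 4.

Category 4 begins at V = 113 kt.
Required ΔP = (113/6.9)^(1/0.659) = 16.377^1.517 ≈ 69.59 hPa.
P_c ≤ 1009 − 69.59 = 939.41, so the highest integer P_c is 939 hPa.

939 hPa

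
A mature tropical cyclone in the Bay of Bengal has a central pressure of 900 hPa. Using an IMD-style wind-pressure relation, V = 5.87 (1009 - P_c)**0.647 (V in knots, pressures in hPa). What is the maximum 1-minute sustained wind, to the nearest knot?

ΔP = 1009 − 900 = 109 hPa.
109^0.647 ≈ 20.807.
V ≈ 5.87 × 20.807 ≈ 122.1 kt.

122 kt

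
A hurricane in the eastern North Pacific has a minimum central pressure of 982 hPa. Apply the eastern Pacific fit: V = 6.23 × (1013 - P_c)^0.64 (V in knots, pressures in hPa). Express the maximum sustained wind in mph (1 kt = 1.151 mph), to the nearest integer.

ΔP = 1013 − 982 = 31 hPa.
V ≈ 6.23 × 31^0.64 = 6.23 × 9.005 ≈ 56.100 kt.
56.100 × 1.151 ≈ 64.57 mph → 65 mph.

65 mph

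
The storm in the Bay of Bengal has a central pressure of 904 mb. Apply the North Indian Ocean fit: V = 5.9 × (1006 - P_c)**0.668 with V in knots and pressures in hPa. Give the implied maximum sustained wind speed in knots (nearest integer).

130 kt

ΔP = 1006 − 904 = 102 mb.
102^0.668 ≈ 21.966.
V ≈ 5.9 × 21.966 ≈ 129.6 kt.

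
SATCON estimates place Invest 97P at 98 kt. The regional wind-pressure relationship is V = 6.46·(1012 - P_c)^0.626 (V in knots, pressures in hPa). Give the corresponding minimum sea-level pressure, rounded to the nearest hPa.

ΔP = (V / 6.46)^(1/0.626) = (98/6.46)^1.597.
98/6.46 = 15.170; 15.170^1.597 ≈ 77.01 hPa.
P_c = 1012 − 77.01 = 934.99 ≈ 935 hPa.

935 hPa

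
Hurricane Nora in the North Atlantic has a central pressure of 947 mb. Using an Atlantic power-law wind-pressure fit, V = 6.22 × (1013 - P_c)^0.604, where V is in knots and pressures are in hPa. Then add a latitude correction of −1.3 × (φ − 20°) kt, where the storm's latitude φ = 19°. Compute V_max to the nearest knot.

79 kt

ΔP = 1013 − 947 = 66 mb.
66^0.604 ≈ 12.560.
V ≈ 6.22 × 12.560 ≈ 78.1 kt.
Latitude correction: −1.3 × (19 − 20) = 1.3 kt.
Corrected V ≈ 79.4 kt → 79 kt.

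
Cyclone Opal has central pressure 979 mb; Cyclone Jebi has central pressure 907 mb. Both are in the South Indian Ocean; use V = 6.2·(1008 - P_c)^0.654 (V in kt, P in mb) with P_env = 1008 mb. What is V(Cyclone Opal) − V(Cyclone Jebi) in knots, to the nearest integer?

Cyclone Opal: ΔP = 29; V ≈ 6.2 × 29^0.654 ≈ 56.08 kt.
Cyclone Jebi: ΔP = 101; V ≈ 6.2 × 101^0.654 ≈ 126.83 kt.
Difference ≈ 56.08 − 126.83 = -70.75 → -71 kt.

-71 kt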